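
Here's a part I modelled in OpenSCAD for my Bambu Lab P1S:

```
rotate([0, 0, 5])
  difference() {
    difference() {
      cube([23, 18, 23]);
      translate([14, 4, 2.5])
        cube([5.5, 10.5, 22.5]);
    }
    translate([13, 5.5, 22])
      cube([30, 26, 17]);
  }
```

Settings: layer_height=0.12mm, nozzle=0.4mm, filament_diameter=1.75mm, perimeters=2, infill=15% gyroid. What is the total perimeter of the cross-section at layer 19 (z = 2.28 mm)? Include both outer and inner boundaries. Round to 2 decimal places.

At z = 2.28 mm: the cube (footprint 23×18) is included at this height (perimeter 82.00 mm); the cube at (14, 4) does not reach this height (z outside [2.5, 25]); Taking the first minus the rest: none of the subtracted shapes is present at this height, so the 23×18 cube is unchanged — boundary = 82.00 mm; the cube at (13, 5.5) is absent (z outside [22, 39]); After the difference (first − rest): none of the subtracted shapes is present at this height, so the result so far is unchanged — boundary = 82.00 mm; (rotated 5° about Z; rotation is an isometry so areas/perimeters/island counts are preserved). Overall, the cross-section is a single solid region. Total boundary length (outer) = 82.00 mm.

82.00 mm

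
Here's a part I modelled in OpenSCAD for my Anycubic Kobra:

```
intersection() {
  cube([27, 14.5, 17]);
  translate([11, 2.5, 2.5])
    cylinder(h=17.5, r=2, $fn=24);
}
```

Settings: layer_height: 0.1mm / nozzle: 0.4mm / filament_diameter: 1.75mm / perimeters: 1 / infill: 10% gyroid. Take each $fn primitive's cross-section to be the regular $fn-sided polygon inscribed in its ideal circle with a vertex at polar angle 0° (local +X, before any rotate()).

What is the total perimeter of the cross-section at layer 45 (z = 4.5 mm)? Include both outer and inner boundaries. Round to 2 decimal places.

12.53 mm

At z = 4.5 mm: the 27×14.5 cube contributes its full rectangle (perimeter 83.00 mm); the r=2 cylinder at (11, 2.5) contributes a regular 24-gon of circumradius 2 (perimeter = 2·24·2.000·sin(180°/24) = 12.53 mm); Keeping only the common overlap: the r=2 cylinder at (11, 2.5) lies inside the 27×14.5 cube, so the common part is the r=2 cylinder at (11, 2.5) itself — boundary = 12.53 mm. Overall, the cross-section is a single solid region. Total boundary length (outer) = 12.53 mm.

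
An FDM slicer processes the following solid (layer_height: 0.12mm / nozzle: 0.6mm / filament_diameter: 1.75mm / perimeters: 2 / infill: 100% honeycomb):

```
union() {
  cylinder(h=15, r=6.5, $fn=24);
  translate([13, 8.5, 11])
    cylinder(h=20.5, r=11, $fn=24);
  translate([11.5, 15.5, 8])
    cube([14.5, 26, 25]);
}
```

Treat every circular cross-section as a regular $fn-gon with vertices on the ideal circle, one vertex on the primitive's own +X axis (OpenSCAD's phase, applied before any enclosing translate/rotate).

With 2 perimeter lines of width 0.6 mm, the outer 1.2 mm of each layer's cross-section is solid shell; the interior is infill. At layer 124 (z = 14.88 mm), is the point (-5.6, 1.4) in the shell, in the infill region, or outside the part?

At z = 14.88 mm: the cylinder: section is a regular 24-gon, circumradius r=6.5; the cylinder at (13, 8.5): section is a regular 24-gon, circumradius r=11; the 14.5×26 cube at (11.5, 15.5) contributes its full rectangle; Taking the union: the regions partially overlap (shared area 38.37 mm²), so overlapping operands fuse into one piece — 1 connected region. Overall, the cross-section is a single solid region. The nearest boundary edge runs (-6.50, 0.00)→(-6.28, 1.68); distance from the point to it = 0.71 mm. The point is inside the cross-section, 0.71 mm from the nearest boundary — within the 1.2 mm shell band (2 × 0.6).

shell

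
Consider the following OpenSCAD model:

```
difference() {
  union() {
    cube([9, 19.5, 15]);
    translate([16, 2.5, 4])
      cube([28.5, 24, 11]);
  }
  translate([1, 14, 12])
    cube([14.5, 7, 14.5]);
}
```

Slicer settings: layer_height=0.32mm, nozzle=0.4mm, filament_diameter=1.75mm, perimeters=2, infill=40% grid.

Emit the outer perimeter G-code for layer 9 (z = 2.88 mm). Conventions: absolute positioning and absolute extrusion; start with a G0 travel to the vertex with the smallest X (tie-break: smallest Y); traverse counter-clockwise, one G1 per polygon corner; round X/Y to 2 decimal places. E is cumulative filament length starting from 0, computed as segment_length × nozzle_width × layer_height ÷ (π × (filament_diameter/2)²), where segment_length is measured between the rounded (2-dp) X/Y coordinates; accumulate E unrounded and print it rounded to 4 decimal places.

G0 X0.00 Y0.00 Z2.88
G1 X9.00 Y0.00 E0.4789
G1 X9.00 Y19.50 E1.5167
G1 X0.00 Y19.50 E1.9956
G1 X0.00 Y0.00 E3.0333

At z = 2.88 mm: the 9×19.5 cube contributes its full rectangle; the cube at (16, 2.5) is not intersected at this z (z outside [4, 15]); Combining (union): only the 9×19.5 cube is present, so the union is just that shape — 1 connected region; the cube at (1, 14) is not intersected at this z (z outside [12, 26.5]); Taking the first minus the rest: none of the subtracted shapes is present at this height, so that combined region is unchanged — 1 connected region. The outline is a single polygon with 4 vertices. Extrusion per mm of travel: 0.4 × 0.32 / (π × 0.875²) = 0.053216. Accumulating E over each segment gives final E = 3.0333.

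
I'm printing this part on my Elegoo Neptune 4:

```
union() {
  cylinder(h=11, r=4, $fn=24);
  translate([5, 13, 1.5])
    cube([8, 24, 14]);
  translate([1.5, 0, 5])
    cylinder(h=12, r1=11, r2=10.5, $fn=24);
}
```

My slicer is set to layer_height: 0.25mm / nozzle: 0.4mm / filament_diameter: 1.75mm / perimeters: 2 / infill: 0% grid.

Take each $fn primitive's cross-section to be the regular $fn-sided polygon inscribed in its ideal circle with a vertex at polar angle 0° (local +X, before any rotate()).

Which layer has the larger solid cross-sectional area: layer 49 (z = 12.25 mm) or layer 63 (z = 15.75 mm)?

Layer 49 (z = 12.25): the cylinder is not intersected at this z (z outside [0, 11]); the cube at (5, 13) is present — its section is the full 8×24 rectangle (area 192.00 mm²); the cone at (1.5, 0): at t=0.604 of its height the radius interpolates to r₁+(r₂−r₁)t = 10.698, giving a regular 24-gon of that circumradius (area = (24/2)·10.698²·sin(360°/24) = 355.45 mm²); Merging all regions: the 2 present regions are separate (no shared area or edge), so areas and boundary lengths simply add and each stays a separate island — area = 547.45 mm². So its area = 547.45 mm². Layer 63 (z = 15.75): the cylinder does not reach this height (z outside [0, 11]); the cube at (5, 13) is absent (z outside [1.5, 15.5]); the cone at (1.5, 0) (r1=11→r2=10.5) has section circumradius 10.552 here — a regular 24-gon (area = (24/2)·10.552²·sin(360°/24) = 345.82 mm²); Combining (union): only the cone at (1.5, 0) is present, so the union is just that shape — area = 345.82 mm². So its area = 345.82 mm². Layer 49 is larger (547.45 vs 345.82 mm²).

layer 49 (z = 12.25 mm)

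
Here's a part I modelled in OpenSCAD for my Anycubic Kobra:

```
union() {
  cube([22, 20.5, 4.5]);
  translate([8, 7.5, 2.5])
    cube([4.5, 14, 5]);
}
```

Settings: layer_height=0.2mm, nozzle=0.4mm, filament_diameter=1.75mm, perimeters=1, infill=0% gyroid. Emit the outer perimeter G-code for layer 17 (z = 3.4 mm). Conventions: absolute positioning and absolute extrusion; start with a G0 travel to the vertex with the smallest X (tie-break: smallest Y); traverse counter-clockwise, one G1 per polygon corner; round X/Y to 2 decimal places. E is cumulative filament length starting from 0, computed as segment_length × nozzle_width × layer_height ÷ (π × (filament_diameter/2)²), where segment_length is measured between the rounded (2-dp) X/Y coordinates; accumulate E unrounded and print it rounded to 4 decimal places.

G0 X0.00 Y0.00 Z3.40
G1 X22.00 Y0.00 E0.7317
G1 X22.00 Y20.50 E1.4136
G1 X12.50 Y20.50 E1.7295
G1 X12.50 Y21.50 E1.7628
G1 X8.00 Y21.50 E1.9125
G1 X8.00 Y20.50 E1.9457
G1 X0.00 Y20.50 E2.2118
G1 X0.00 Y0.00 E2.8936

At z = 3.4 mm: the cube is present — its section is the full 22×20.5 rectangle; the cube at (8, 7.5) is present — its section is the full 4.5×14 rectangle; Taking the union: the regions partially overlap (shared area 58.50 mm²), so overlapping operands fuse into one piece — 1 connected region. The outline is a single polygon with 8 vertices. Extrusion per mm of travel: 0.4 × 0.2 / (π × 0.875²) = 0.033260. Accumulating E over each segment gives final E = 2.8936.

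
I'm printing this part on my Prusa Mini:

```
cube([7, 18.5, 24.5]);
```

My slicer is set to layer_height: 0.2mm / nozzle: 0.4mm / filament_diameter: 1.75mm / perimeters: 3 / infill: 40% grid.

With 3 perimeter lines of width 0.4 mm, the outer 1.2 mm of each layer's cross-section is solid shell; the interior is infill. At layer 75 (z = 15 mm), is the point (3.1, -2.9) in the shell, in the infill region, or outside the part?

outside

At z = 15 mm: the 7×18.5 cube contributes its full rectangle. Overall, the cross-section is a single solid region. The nearest boundary edge runs (0.00, 0.00)→(7.00, 0.00); distance from the point to it = 2.90 mm. The point is not inside any of the regions above, so it lies outside the cross-section (2.90 mm from the nearest boundary).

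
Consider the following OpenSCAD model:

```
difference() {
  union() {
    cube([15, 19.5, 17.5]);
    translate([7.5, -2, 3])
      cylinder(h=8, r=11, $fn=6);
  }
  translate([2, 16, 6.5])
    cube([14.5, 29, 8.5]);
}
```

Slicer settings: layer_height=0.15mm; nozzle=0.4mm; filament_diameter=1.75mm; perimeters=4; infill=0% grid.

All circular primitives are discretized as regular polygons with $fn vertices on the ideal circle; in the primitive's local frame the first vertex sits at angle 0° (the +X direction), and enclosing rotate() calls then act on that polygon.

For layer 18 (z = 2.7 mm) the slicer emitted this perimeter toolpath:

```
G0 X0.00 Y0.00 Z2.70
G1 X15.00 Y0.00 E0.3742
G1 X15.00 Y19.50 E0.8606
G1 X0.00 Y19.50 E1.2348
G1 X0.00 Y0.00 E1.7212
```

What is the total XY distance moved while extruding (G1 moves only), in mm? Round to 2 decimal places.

69.00 mm

Sum the Euclidean lengths of each G1 segment: total = 69.00 mm.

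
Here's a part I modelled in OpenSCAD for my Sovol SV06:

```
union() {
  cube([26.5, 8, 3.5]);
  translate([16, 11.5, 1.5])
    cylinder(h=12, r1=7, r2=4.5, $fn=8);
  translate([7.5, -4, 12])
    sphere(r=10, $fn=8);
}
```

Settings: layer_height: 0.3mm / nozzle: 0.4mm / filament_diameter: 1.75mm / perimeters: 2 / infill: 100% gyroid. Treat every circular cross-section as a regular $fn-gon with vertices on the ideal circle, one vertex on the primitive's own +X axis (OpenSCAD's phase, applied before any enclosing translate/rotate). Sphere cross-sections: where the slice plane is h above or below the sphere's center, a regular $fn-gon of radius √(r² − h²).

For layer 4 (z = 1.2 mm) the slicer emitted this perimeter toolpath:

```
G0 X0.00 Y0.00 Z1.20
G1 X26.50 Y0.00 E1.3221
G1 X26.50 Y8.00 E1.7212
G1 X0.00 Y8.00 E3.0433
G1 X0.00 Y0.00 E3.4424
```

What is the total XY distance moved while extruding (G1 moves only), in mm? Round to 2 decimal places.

Sum the Euclidean lengths of each G1 segment: total = 69.00 mm.

69.00 mm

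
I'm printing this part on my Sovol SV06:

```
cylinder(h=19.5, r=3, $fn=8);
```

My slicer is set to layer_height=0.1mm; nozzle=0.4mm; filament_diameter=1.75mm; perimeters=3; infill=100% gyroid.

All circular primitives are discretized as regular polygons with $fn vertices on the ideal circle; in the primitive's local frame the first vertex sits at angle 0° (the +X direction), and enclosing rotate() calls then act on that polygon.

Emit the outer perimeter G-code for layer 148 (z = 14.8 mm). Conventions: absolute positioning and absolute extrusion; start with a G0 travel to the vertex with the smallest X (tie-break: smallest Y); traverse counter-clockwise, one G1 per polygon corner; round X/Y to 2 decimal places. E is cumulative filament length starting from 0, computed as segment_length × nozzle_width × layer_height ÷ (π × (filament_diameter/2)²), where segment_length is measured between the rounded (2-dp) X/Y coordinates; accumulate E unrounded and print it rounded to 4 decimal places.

At z = 14.8 mm: the r=3 cylinder gives a regular 8-gon of circumradius 3 (constant along its height). The outline is a single polygon with 8 vertices. Extrusion per mm of travel: 0.4 × 0.1 / (π × 0.875²) = 0.016630. Accumulating E over each segment gives final E = 0.3054.

G0 X-3.00 Y0.00 Z14.80
G1 X-2.12 Y-2.12 E0.0382
G1 X0.00 Y-3.00 E0.0763
G1 X2.12 Y-2.12 E0.1145
G1 X3.00 Y0.00 E0.1527
G1 X2.12 Y2.12 E0.1909
G1 X0.00 Y3.00 E0.2290
G1 X-2.12 Y2.12 E0.2672
G1 X-3.00 Y0.00 E0.3054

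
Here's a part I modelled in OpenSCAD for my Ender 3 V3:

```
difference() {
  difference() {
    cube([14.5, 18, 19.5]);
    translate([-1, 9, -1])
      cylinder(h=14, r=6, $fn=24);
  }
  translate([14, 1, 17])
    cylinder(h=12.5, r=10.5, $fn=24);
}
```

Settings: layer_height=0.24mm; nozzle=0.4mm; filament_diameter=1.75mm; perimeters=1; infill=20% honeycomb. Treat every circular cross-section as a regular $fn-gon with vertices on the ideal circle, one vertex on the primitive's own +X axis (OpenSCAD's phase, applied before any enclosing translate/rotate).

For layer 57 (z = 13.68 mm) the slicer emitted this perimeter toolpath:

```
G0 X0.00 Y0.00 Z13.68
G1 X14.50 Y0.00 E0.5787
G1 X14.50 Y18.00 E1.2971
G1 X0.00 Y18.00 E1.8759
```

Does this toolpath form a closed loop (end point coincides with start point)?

no

Start point (G0): (0.00, 0.00). End point (last G1): the path does not return to the start — open.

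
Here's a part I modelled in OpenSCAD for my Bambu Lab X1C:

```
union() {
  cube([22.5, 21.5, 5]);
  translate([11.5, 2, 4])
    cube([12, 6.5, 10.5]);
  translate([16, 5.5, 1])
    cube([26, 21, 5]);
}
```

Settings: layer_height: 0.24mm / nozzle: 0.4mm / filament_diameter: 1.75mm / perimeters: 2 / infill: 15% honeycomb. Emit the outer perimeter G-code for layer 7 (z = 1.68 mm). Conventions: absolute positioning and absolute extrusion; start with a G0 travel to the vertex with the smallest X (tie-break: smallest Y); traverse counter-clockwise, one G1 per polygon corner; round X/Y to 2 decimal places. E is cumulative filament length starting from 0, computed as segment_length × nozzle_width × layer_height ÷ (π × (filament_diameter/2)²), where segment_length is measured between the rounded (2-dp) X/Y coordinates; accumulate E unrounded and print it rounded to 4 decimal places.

G0 X0.00 Y0.00 Z1.68
G1 X22.50 Y0.00 E0.8980
G1 X22.50 Y5.50 E1.1175
G1 X42.00 Y5.50 E1.8958
G1 X42.00 Y26.50 E2.7340
G1 X16.00 Y26.50 E3.7717
G1 X16.00 Y21.50 E3.9713
G1 X0.00 Y21.50 E4.6099
G1 X0.00 Y0.00 E5.4680

At z = 1.68 mm: the 22.5×21.5 cube contributes its full rectangle; the cube at (11.5, 2) is not intersected at this z (z outside [4, 14.5]); the cube at (16, 5.5) (footprint 26×21) is included at this height; Merging all regions: the regions partially overlap (shared area 104.00 mm²), so overlapping operands fuse into one piece — 1 connected region. The outline is a single polygon with 8 vertices. Extrusion per mm of travel: 0.4 × 0.24 / (π × 0.875²) = 0.039912. Accumulating E over each segment gives final E = 5.4680.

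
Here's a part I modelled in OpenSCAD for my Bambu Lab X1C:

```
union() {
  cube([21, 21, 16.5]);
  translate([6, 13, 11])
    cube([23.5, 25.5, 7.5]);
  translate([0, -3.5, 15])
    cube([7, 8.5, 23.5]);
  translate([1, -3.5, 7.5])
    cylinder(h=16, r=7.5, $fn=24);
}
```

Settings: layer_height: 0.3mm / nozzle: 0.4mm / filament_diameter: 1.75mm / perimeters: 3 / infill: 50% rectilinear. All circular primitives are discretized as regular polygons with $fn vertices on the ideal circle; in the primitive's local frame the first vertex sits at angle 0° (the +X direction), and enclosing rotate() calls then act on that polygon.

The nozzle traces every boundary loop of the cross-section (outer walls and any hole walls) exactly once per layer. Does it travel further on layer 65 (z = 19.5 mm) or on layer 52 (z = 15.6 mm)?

layer 52 (z = 15.6 mm)

Layer 65 (z = 19.5): the cube is not intersected at this z (z outside [0, 16.5]); the cube at (6, 13) does not reach this height (z outside [11, 18.5]); the cube at (0, -3.5) is present — its section is the full 7×8.5 rectangle (perimeter 31.00 mm); the r=7.5 cylinder at (1, -3.5) gives a regular 24-gon of circumradius 7.5 (constant along its height) (perimeter = 2·24·7.500·sin(180°/24) = 46.99 mm); Taking the union: the regions partially overlap (shared area 46.71 mm²), so the edge portions inside another operand are dropped and the merged outline is re-measured after clipping — boundary = 51.20 mm. So its perimeter = 51.20 mm. Layer 52 (z = 15.6): the 21×21 cube contributes its full rectangle (perimeter 84.00 mm); the 23.5×25.5 cube at (6, 13) contributes its full rectangle (perimeter 98.00 mm); the cube at (0, -3.5) (footprint 7×8.5) is included at this height (perimeter 31.00 mm); the cylinder at (1, -3.5): section is a regular 24-gon, circumradius r=7.5 (perimeter = 2·24·7.500·sin(180°/24) = 46.99 mm); Merging all regions: the regions partially overlap (shared area 202.01 mm²), so the edge portions inside another operand are dropped and the merged outline is re-measured after clipping — boundary = 162.41 mm. So its perimeter = 162.41 mm. Layer 52 is larger (162.41 vs 51.20 mm).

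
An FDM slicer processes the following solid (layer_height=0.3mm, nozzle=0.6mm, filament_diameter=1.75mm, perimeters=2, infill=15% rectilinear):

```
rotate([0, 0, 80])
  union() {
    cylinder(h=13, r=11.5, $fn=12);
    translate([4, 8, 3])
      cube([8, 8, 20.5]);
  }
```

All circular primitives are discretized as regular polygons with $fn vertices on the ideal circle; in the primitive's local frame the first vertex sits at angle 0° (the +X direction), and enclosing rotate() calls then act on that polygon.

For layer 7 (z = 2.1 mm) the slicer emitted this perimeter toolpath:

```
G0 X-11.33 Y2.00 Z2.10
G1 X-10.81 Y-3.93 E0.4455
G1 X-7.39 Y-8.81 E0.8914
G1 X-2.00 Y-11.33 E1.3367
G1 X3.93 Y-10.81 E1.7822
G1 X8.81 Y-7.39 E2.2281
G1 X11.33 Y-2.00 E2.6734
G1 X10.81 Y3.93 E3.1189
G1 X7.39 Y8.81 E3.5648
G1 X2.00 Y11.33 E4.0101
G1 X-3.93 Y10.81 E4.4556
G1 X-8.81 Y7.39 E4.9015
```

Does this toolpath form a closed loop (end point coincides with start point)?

Start point (G0): (-11.33, 2.00). End point (last G1): the path does not return to the start — open.

no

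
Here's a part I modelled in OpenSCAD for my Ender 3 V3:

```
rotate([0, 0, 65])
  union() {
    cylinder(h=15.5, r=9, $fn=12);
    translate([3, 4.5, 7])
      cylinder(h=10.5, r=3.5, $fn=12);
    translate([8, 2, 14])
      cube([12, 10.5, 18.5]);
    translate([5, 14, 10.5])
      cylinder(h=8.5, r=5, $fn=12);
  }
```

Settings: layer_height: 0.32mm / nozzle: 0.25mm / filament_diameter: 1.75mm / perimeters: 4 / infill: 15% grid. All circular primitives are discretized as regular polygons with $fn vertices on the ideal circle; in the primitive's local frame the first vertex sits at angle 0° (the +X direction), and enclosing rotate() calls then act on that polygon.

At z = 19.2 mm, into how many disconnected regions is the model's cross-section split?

At z = 19.2 mm: the cylinder does not reach this height (z outside [0, 15.5]); the cylinder at (3, 4.5) is absent (z outside [7, 17.5]); the cube at (8, 2) is present — its section is the full 12×10.5 rectangle; the cylinder at (5, 14) is not intersected at this z (z outside [10.5, 19]); Combining (union): only the 12×10.5 cube at (8, 2) is present, so the union is just that shape — 1 connected region; (rotated 65° about Z; rotation is an isometry so areas/perimeters/island counts are preserved). The result has 1 disconnected region.

1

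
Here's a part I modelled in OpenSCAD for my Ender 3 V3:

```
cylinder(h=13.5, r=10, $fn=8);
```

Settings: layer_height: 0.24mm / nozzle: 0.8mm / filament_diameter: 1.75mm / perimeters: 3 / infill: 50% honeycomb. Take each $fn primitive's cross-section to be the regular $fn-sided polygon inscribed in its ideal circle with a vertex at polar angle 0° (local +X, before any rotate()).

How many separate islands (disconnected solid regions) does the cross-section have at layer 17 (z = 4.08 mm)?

At z = 4.08 mm: the r=10 cylinder contributes a regular 8-gon of circumradius 10. Overall, the cross-section is a single solid region. Island count = 1.

1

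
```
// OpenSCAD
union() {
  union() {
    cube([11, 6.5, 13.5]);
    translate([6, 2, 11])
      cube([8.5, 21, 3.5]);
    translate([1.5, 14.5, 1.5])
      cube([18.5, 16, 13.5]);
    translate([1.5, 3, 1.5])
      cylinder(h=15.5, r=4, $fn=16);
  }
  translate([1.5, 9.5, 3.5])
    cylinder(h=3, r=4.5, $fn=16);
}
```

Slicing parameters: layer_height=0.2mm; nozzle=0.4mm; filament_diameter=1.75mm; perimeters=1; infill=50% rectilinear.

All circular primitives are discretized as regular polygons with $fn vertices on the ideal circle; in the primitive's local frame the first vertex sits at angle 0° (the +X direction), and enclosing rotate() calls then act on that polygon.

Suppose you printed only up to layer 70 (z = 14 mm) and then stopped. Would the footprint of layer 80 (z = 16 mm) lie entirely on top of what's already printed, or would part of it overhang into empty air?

Compare the two slices. At z = 14: the cube is absent (z outside [0, 13.5]); the 8.5×21 cube at (6, 2) contributes its full rectangle (area 178.50 mm²); the cube at (1.5, 14.5) is present — its section is the full 18.5×16 rectangle (area 296.00 mm²); the r=4 cylinder at (1.5, 3) gives a regular 16-gon of circumradius 4 (constant along its height) (area = (16/2)·4.000²·sin(360°/16) = 48.98 mm²); Merging all regions: the regions partially overlap — summed areas 523.48 mm² minus the doubly-counted overlap 72.25 mm² gives 451.23 mm² — area = 451.23 mm²; the cylinder at (1.5, 9.5) does not reach this height (z outside [3.5, 6.5]); Combining (union): only that combined region is present, so the union is just that shape — area = 451.23 mm². At z = 16: the cube is absent (z outside [0, 13.5]); the cube at (6, 2) is not intersected at this z (z outside [11, 14.5]); the cube at (1.5, 14.5) is not intersected at this z (z outside [1.5, 15]); the cylinder at (1.5, 3): section is a regular 16-gon, circumradius r=4 (area = (16/2)·4.000²·sin(360°/16) = 48.98 mm²); Taking the union: only the r=4 cylinder at (1.5, 3) is present, so the union is just that shape — area = 48.98 mm²; the cylinder at (1.5, 9.5) is not intersected at this z (z outside [3.5, 6.5]); Merging all regions: only that combined region is present, so the union is just that shape — area = 48.98 mm². Checking containment: the cross-section at z = 16 is a subset of the cross-section at z = 14.

entirely on top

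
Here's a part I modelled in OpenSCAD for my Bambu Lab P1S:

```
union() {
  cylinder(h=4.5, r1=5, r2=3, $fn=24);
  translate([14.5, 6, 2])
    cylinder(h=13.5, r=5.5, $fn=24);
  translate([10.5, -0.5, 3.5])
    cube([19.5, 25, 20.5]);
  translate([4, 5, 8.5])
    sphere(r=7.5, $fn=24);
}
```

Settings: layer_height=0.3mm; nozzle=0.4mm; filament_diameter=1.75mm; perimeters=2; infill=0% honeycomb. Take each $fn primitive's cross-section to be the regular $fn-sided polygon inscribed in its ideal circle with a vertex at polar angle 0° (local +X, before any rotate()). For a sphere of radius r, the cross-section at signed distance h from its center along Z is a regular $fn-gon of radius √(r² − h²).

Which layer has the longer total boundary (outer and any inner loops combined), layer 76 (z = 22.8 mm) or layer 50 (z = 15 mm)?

Layer 76 (z = 22.8): the cone is absent (z outside [0, 4.5]); the cylinder at (14.5, 6) is absent (z outside [2, 15.5]); the cube at (10.5, -0.5) is present — its section is the full 19.5×25 rectangle (perimeter 89.00 mm); the sphere at (4, 5) is absent (|z−center|=14.300 > r=7.5); Combining (union): only the 19.5×25 cube at (10.5, -0.5) is present, so the union is just that shape — boundary = 89.00 mm. So its perimeter = 89.00 mm. Layer 50 (z = 15): the cone is not intersected at this z (z outside [0, 4.5]); the cylinder at (14.5, 6): section is a regular 24-gon, circumradius r=5.5 (perimeter = 2·24·5.500·sin(180°/24) = 34.46 mm); the cube at (10.5, -0.5) (footprint 19.5×25) is included at this height (perimeter 89.00 mm); the r=7.5 sphere at (4, 5) contributes a regular 24-gon of circumradius √(7.5²−6.5²) = 3.742 (perimeter = 2·24·3.742·sin(180°/24) = 23.44 mm); Merging all regions: the regions partially overlap (shared area 86.44 mm²), so the edge portions inside another operand are dropped and the merged outline is re-measured after clipping — boundary = 113.20 mm. So its perimeter = 113.20 mm. Layer 50 is larger (113.20 vs 89.00 mm).

layer 50 (z = 15 mm)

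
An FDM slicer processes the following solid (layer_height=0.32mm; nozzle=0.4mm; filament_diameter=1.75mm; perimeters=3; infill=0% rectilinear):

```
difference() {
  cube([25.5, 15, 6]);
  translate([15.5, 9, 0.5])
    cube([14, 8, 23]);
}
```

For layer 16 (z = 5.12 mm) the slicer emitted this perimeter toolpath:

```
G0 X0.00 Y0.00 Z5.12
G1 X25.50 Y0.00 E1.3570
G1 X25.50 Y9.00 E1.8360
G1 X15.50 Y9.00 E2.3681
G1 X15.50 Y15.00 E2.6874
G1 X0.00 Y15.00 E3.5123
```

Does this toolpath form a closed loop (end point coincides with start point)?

Start point (G0): (0.00, 0.00). End point (last G1): the path does not return to the start — open.

no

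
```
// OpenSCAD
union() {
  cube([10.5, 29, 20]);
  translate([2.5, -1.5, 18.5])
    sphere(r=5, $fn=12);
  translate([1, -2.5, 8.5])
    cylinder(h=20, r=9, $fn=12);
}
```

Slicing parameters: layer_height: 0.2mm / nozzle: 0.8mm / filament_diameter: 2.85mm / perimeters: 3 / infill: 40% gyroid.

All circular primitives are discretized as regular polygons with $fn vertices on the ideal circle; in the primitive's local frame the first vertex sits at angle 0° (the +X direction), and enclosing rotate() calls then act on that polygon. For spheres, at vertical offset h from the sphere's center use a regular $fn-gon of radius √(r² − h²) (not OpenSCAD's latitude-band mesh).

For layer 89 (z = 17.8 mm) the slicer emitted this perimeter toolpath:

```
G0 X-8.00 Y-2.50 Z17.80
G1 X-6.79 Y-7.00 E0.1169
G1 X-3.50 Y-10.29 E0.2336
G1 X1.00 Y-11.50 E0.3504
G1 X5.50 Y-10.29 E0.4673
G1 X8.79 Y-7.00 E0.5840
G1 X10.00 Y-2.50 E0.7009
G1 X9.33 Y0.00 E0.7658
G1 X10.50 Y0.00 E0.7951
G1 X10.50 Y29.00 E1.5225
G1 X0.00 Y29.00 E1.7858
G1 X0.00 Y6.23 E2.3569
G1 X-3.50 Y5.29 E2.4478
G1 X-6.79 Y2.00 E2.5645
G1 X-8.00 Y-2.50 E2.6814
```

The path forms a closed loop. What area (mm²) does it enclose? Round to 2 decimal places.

501.95 mm²

Apply the shoelace formula to the sequence of (X, Y) vertices; enclosed area = 501.95 mm².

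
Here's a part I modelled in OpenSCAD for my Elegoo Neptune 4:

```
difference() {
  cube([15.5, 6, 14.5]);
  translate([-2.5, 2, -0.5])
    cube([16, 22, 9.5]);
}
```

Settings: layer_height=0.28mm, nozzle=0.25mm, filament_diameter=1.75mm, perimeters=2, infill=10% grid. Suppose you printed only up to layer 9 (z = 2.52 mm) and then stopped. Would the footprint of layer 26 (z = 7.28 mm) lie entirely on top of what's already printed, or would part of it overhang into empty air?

Compare the two slices. At z = 2.52: the cube (footprint 15.5×6) is included at this height (area 93.00 mm²); the 16×22 cube at (-2.5, 2) contributes its full rectangle (area 352.00 mm²); Taking the first minus the rest: starting from the 15.5×6 cube (93.00 mm²), the 16×22 cube at (-2.5, 2) partially overlaps it — only the 54.00 mm² overlap (of its 352.00 mm²) is removed, clipping the outline — area = 39.00 mm². At z = 7.28: the cube (footprint 15.5×6) is included at this height (area 93.00 mm²); the cube at (-2.5, 2) (footprint 16×22) is included at this height (area 352.00 mm²); After the difference (first − rest): starting from the 15.5×6 cube (93.00 mm²), the 16×22 cube at (-2.5, 2) partially overlaps it — only the 54.00 mm² overlap (of its 352.00 mm²) is removed, clipping the outline — area = 39.00 mm². Checking containment: the cross-section at z = 7.28 is a subset of the cross-section at z = 2.52.

entirely on top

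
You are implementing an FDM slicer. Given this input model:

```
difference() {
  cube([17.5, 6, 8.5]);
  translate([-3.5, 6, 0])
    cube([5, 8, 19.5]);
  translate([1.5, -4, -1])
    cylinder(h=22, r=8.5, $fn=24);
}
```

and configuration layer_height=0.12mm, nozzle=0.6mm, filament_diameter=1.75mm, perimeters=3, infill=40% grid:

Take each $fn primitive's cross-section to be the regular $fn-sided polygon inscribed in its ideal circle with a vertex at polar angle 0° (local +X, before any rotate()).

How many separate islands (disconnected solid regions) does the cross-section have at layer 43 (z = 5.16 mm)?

1

At z = 5.16 mm: the cube (footprint 17.5×6) is included at this height; the 5×8 cube at (-3.5, 6) contributes its full rectangle; the cylinder at (1.5, -4): section is a regular 24-gon, circumradius r=8.5; Subtracting the remaining from the first: starting from the 17.5×6 cube, the 5×8 cube at (-3.5, 6) misses the remaining region (no effect); the r=8.5 cylinder at (1.5, -4) partially overlaps it — only the 30.21 mm² overlap (of its 224.40 mm²) is removed, clipping the outline — 1 connected region. Overall, the cross-section is a single solid region. Island count = 1.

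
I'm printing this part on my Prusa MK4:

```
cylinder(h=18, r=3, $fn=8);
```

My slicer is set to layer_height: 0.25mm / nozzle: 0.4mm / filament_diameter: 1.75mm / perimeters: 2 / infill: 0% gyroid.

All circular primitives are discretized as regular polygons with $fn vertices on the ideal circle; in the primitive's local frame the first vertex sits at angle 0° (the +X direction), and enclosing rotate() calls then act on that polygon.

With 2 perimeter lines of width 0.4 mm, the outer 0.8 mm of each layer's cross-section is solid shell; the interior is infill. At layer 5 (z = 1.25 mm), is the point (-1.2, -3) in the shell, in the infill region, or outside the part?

At z = 1.25 mm: the cylinder: section is a regular 8-gon, circumradius r=3. Overall, the cross-section is a single solid region. The nearest boundary edge runs (-2.12, -2.12)→(-0.00, -3.00); distance from the point to it = 0.46 mm. The point is not inside any of the regions above, so it lies outside the cross-section (0.46 mm from the nearest boundary).

outside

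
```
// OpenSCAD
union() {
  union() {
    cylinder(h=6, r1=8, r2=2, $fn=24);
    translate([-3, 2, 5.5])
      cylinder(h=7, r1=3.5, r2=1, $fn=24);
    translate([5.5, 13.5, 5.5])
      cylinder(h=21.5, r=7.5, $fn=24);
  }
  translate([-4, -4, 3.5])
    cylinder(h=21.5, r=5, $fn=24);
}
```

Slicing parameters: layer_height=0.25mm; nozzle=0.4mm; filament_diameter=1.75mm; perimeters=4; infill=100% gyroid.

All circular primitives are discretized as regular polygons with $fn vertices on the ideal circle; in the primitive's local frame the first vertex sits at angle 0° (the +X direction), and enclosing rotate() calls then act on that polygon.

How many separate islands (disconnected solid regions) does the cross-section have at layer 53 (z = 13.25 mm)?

At z = 13.25 mm: the cone does not reach this height (z outside [0, 6]); the cone at (-3, 2) is absent (z outside [5.5, 12.5]); the r=7.5 cylinder at (5.5, 13.5) contributes a regular 24-gon of circumradius 7.5; Merging all regions: only the r=7.5 cylinder at (5.5, 13.5) is present, so the union is just that shape — 1 connected region; the r=5 cylinder at (-4, -4) gives a regular 24-gon of circumradius 5 (constant along its height); Taking the union: the 2 present regions are separate (no shared area or edge), so areas and boundary lengths simply add and each stays a separate island — 2 connected regions. Overall, the cross-section has 2 separate islands. Island count = 2.

2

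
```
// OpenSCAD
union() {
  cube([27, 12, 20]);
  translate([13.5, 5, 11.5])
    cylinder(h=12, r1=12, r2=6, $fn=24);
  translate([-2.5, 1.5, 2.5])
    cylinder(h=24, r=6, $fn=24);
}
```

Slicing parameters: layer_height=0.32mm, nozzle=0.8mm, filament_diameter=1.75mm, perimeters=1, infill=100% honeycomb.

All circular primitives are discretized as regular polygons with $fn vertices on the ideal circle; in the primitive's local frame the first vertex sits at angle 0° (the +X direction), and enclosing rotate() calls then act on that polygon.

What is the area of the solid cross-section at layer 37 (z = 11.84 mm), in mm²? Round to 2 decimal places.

At z = 11.84 mm: the cube (footprint 27×12) is included at this height (area 324.00 mm²); the cone at (13.5, 5): at t=0.028 of its height the radius interpolates to r₁+(r₂−r₁)t = 11.830, giving a regular 24-gon of that circumradius (area = (24/2)·11.830²·sin(360°/24) = 434.66 mm²); the r=6 cylinder at (-2.5, 1.5) gives a regular 24-gon of circumradius 6 (constant along its height) (area = (24/2)·6.000²·sin(360°/24) = 111.81 mm²); Taking the union: the regions partially overlap — summed areas 870.47 mm² minus the doubly-counted overlap 287.03 mm² gives 583.44 mm² — area = 583.44 mm². Overall, the cross-section is a single solid region. Net area = 583.44 mm².

583.44 mm²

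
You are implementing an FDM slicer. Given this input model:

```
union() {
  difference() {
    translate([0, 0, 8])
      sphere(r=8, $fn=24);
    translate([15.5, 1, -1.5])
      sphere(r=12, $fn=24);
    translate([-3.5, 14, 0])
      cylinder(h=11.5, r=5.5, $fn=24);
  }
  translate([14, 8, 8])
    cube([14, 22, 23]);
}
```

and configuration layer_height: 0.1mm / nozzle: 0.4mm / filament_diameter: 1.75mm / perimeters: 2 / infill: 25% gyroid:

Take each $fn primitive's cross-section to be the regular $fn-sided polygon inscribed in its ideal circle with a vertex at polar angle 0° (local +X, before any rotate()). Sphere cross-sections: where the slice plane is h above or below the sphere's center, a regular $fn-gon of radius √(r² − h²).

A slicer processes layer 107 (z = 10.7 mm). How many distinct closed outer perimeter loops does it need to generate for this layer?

At z = 10.7 mm: the r=8 sphere slices to a regular 24-gon of circumradius 7.531 (√(r²−h²) with h=2.7 from center); the sphere at (15.5, 1) does not reach this height (|z−center|=12.200 > r=12); the r=5.5 cylinder at (-3.5, 14) contributes a regular 24-gon of circumradius 5.5; After the difference (first − rest): starting from the r=8 sphere, the r=5.5 cylinder at (-3.5, 14) misses the remaining region (no effect) — 1 connected region; the 14×22 cube at (14, 8) contributes its full rectangle; Combining (union): the 2 present regions are separate (no shared area or edge), so areas and boundary lengths simply add and each stays a separate island — 2 connected regions. The result has 2 disconnected regions.

2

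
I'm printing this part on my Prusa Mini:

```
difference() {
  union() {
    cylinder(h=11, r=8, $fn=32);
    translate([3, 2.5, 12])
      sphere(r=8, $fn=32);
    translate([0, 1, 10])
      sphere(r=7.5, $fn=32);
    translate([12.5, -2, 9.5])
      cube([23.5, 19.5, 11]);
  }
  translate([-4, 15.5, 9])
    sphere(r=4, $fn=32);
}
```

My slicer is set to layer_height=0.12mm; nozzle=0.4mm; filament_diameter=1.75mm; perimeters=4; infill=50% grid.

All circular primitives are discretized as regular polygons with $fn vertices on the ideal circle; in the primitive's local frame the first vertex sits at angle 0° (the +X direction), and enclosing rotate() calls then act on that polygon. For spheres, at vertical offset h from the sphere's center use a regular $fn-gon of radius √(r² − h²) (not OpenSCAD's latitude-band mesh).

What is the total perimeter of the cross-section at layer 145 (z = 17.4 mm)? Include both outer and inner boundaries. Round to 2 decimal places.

At z = 17.4 mm: the cylinder does not reach this height (z outside [0, 11]); the r=8 sphere at (3, 2.5) slices to a regular 32-gon of circumradius 5.903 (√(r²−h²) with h=5.4 from center) (perimeter = 2·32·5.903·sin(180°/32) = 37.03 mm); the sphere at (0, 1): section is a regular 32-gon, circumradius = √(r²−h²) = √(7.5²−7.4²) = 1.221 (perimeter = 2·32·1.221·sin(180°/32) = 7.66 mm); the 23.5×19.5 cube at (12.5, -2) contributes its full rectangle (perimeter 86.00 mm); Combining (union): the regions partially overlap (shared area 4.65 mm²), so the edge portions inside another operand are dropped and the merged outline is re-measured after clipping — boundary = 123.03 mm; the sphere at (-4, 15.5) is not intersected at this z (|z−center|=8.400 > r=4); Subtracting the remaining from the first: none of the subtracted shapes is present at this height, so that combined region is unchanged — boundary = 123.03 mm. Overall, the cross-section has 2 separate islands. Total boundary length (outer) = 123.03 mm.

123.03 mm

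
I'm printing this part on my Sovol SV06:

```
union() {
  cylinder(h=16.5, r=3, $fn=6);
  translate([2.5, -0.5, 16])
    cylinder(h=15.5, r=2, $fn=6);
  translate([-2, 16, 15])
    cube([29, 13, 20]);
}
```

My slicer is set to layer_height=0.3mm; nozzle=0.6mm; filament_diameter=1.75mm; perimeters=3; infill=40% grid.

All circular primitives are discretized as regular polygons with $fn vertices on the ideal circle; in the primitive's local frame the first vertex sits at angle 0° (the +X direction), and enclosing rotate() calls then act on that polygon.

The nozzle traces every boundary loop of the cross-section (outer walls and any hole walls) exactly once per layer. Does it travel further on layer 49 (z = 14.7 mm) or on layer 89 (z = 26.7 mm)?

layer 89 (z = 26.7 mm)

Layer 49 (z = 14.7): the cylinder: section is a regular 6-gon, circumradius r=3 (perimeter = 2·6·3.000·sin(180°/6) = 18.00 mm); the cylinder at (2.5, -0.5) does not reach this height (z outside [16, 31.5]); the cube at (-2, 16) is absent (z outside [15, 35]); Merging all regions: only the r=3 cylinder is present, so the union is just that shape — boundary = 18.00 mm. So its perimeter = 18.00 mm. Layer 89 (z = 26.7): the cylinder is not intersected at this z (z outside [0, 16.5]); the r=2 cylinder at (2.5, -0.5) gives a regular 6-gon of circumradius 2 (constant along its height) (perimeter = 2·6·2.000·sin(180°/6) = 12.00 mm); the cube at (-2, 16) is present — its section is the full 29×13 rectangle (perimeter 84.00 mm); Taking the union: the 2 present regions are separate (no shared area or edge), so areas and boundary lengths simply add and each stays a separate island — boundary = 96.00 mm. So its perimeter = 96.00 mm. Layer 89 is larger (96.00 vs 18.00 mm).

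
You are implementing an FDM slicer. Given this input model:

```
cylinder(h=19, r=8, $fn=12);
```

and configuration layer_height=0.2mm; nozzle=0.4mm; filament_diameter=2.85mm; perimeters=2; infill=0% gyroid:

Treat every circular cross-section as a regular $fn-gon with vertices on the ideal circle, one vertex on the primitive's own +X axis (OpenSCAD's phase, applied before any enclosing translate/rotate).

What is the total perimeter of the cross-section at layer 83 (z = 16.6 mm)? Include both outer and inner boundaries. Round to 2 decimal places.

At z = 16.6 mm: the r=8 cylinder gives a regular 12-gon of circumradius 8 (constant along its height) (perimeter = 2·12·8.000·sin(180°/12) = 49.69 mm). Overall, the cross-section is a single solid region. Total boundary length (outer) = 49.69 mm.

49.69 mm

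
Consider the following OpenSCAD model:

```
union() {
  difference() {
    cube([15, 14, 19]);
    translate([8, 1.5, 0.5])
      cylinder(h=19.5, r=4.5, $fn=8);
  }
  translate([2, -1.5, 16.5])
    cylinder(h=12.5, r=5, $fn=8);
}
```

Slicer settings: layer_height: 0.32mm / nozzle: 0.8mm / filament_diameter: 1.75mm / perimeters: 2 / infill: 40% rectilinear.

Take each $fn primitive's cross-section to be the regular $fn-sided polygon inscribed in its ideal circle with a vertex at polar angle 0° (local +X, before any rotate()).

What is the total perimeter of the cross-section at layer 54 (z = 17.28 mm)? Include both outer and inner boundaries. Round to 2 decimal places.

83.87 mm

At z = 17.28 mm: the cube is present — its section is the full 15×14 rectangle (perimeter 58.00 mm); the cylinder at (8, 1.5): section is a regular 8-gon, circumradius r=4.5 (perimeter = 2·8·4.500·sin(180°/8) = 27.55 mm); After the difference (first − rest): starting from the 15×14 cube, the r=4.5 cylinder at (8, 1.5) partially overlaps it — only the 41.21 mm² overlap (of its 57.28 mm²) is removed, clipping the outline — boundary = 67.27 mm; the r=5 cylinder at (2, -1.5) contributes a regular 8-gon of circumradius 5 (perimeter = 2·8·5.000·sin(180°/8) = 30.61 mm); Combining (union): the regions partially overlap (shared area 11.76 mm²), so the edge portions inside another operand are dropped and the merged outline is re-measured after clipping — boundary = 83.87 mm. Overall, the cross-section is a single solid region. Total boundary length (outer) = 83.87 mm.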